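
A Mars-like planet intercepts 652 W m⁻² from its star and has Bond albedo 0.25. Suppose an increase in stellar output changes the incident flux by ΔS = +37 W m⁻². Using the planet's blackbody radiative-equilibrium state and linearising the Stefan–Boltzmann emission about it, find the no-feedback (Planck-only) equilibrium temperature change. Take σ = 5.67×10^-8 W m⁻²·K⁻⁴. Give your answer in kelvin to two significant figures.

3.1 K

Reference equilibrium: T_e = [S(1−α)/(4σ)]^(1/4) = 215.5 K.
TOA radiative forcing: ΔF = (1−α)ΔS/4 = 0.75·(+37)/4 = 6.938 W m⁻².
Linearising σT⁴ gives d(σT⁴)/dT = 4σT_e³ = 2.269 W m⁻² per K.
Hence the no-feedback warming is ΔF/(4σT_e³) = 3.06 K.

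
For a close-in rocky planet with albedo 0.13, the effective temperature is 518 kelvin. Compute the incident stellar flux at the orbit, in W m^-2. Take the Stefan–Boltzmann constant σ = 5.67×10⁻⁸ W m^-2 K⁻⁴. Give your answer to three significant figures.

18800 W m^-2

Invert the energy balance for S: S = 4σT⁴/(1−α).
σT⁴ = 5.67×10⁻⁸·(518)⁴ = 4082 W m^-2.
So S = 4×4082/(1−0.13) = 18770 W m^-2.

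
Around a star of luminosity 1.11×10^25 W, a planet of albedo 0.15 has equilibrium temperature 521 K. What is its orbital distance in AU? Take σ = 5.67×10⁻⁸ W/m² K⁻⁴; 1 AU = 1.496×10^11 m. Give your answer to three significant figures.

Energy balance gives S = 4σT⁴/(1−α) = 19660 W/m².
From L = 4πd²S, d = √(1.11×10^25/(4π·19660)) = 6.703×10^9 m = 0.04481 AU.

0.0448 AU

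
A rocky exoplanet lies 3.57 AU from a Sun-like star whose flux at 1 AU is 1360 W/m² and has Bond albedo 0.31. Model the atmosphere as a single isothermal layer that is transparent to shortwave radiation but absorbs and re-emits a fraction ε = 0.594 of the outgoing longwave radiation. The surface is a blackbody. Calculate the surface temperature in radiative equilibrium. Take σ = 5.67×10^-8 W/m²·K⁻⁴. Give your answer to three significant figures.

Irradiance scales as 1/d², so S = 1360 W/m² × (1/3.57)² = 106.7 W/m².
The planet radiates to space at T_e = [S(1−α)/(4σ)]^(1/4) = 134.2 K.
Surface balance with a leaky layer gives σT_s⁴ = σT_e⁴·2/(2−ε), so T_s = T_e·[2/(2−0.594)]^(1/4) = 146.6 K.

147 kelvin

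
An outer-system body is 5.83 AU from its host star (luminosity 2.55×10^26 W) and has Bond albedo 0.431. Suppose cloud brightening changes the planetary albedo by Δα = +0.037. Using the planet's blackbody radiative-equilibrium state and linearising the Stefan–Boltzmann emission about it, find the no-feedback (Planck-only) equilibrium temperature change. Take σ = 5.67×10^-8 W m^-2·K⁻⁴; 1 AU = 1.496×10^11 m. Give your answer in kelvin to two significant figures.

-1.5 K

d = 5.83 × 1.496×10^11 m = 8.722×10^11 m.
S = L/(4πd²) = 26.68 W m^-2.
Unperturbed T_e = [26.68·(1−0.431)/(4σ)]^¼ = 90.45 K.
The change in absorbed flux is Δ[S(1−α)/4] = −SΔα/4 = -0.2468 W m^-2.
Linearising σT⁴ gives d(σT⁴)/dT = 4σT_e³ = 0.1678 W m^-2 per K.
So ΔT₀ = -0.2468/0.1678 = -1.47 K.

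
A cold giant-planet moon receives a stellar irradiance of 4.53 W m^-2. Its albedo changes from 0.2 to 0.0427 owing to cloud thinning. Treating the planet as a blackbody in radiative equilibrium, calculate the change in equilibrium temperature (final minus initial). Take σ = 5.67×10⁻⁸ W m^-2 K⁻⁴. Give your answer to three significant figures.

With α = 0.2, T₁ = 63.22 K.
With α = 0.0427, T₂ = 66.13 K.
ΔT = T₂ − T₁ = 2.902 K.

2.90 K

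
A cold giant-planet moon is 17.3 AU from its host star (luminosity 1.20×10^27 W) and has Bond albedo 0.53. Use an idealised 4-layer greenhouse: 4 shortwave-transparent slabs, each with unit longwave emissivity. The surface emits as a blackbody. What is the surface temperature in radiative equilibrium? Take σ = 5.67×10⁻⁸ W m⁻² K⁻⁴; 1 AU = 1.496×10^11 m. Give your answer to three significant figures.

d = 17.3 × 1.496×10^11 m = 2.588×10^12 m.
Spreading L over a sphere of radius d: S = 1.20×10^27/(4π·2.59×10^12²) = 14.26 W m⁻².
OLR = S(1−α)/4 = 1.675 W m⁻²; the top layer radiates at T_e = 73.73 K.
Layer-by-layer balance gives σT_s⁴ = (N+1)σT_e⁴, so T_s = 5^¼·73.73 = 110.2 K.

110 kelvin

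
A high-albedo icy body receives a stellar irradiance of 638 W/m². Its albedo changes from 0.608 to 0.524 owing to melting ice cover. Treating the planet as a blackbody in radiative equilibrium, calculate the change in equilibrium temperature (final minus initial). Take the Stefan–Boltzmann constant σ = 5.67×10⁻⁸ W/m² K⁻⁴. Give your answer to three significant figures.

Before: T₁ = [638.0·0.392/(4σ)]^(1/4) = 182.2 K.
After:  T₂ = [638.0·0.476/(4σ)]^(1/4) = 191.3 K.
Change: 191.3 − 182.2 = 9.063 K.

9.06 K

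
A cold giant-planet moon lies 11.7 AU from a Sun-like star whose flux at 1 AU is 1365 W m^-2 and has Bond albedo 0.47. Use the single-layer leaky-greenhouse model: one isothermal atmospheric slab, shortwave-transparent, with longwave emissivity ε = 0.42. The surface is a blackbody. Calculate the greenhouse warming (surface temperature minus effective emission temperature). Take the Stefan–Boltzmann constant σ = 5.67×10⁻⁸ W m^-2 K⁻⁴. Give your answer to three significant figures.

4.22 K

Flux at the orbit: S = 1365/(11.7)² = 9.972 W m^-2.
The planet radiates to space at T_e = [S(1−α)/(4σ)]^(1/4) = 69.48 K.
For a single slab of emissivity ε, T_s⁴ = 2T_e⁴/(2−ε); thus T_s = 69.48·(1.266)^(1/4) = 73.70 K.
The atmosphere warms the surface by 4.217 K.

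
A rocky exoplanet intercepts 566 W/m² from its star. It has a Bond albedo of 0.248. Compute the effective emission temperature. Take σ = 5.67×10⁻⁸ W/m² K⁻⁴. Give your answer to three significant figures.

208 kelvin

Averaging over the sphere, the absorbed flux is S(1−α)/4 = 106.4 W/m².
Balancing against σT⁴: T = (106.4/5.67×10⁻⁸)^(1/4) = 208.1 K.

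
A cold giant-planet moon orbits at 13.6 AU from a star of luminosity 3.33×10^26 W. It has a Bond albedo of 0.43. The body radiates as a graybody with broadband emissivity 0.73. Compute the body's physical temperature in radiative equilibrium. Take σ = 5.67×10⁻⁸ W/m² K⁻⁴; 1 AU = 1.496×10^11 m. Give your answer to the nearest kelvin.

d = 13.6 × 1.496×10^11 m = 2.035×10^12 m.
Flux at the orbit: S = L/(4πd²) = 3.33×10^26/(4π·(2.03×10^12)²) = 6.402 W/m².
Averaging over the sphere, the absorbed flux is S(1−α)/4 = 0.9122 W/m².
Radiative balance εσT⁴ = 0.9122 gives T = [0.9122/(0.73·σ)]^(1/4) = 68.52 K.

69 K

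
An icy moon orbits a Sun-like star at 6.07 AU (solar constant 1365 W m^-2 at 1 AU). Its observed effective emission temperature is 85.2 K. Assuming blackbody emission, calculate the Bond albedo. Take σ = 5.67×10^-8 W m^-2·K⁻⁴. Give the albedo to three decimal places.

0.677

By the inverse-square law, S = 1365/6.07² = 37.05 W m^-2.
From σT⁴ = S(1−α)/4 we invert for α: 1−α = 4σT⁴/S.
4σT⁴ = 4·5.67×10⁻⁸·(85.2)⁴ = 11.95 W m^-2.
Hence α = 1 − 11.95/37.05 = 0.6774.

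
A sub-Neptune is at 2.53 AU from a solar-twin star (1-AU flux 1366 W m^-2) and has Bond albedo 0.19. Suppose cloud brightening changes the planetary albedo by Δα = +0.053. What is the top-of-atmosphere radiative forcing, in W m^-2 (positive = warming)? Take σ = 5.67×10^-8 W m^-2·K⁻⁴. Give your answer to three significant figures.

-2.83 W m^-2

Irradiance scales as 1/d², so S = 1366 W m^-2 × (1/2.53)² = 213.4 W m^-2.
TOA radiative forcing: ΔF = −S·Δα/4 = −213.4·(+0.053)/4 = -2.828 W m^-2.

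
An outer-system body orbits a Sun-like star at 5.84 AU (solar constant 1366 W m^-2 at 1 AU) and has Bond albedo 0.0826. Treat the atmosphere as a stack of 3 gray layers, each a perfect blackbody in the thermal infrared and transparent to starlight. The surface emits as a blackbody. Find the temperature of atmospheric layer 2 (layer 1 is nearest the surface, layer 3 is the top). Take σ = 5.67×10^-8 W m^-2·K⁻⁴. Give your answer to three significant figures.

Irradiance scales as 1/d², so S = 1366 W m^-2 × (1/5.84)² = 40.05 W m^-2.
Top-of-atmosphere balance: σT_e⁴ = S(1−α)/4 = 9.186 W m^-2 → T_e = 112.8 K.
The net upward flux σT_e⁴ is constant between every pair of levels, so T_k⁴ = (N+1−k)T_e⁴.
With k = 2: T_2 = (3+1−2)^¼·112.8 K = 134.2 K.

134 K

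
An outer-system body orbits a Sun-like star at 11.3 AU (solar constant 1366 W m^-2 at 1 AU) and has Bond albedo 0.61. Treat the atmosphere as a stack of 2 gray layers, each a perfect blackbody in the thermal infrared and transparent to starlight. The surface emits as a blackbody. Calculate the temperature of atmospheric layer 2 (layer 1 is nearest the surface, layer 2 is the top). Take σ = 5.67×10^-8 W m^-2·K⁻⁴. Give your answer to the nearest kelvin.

65 K

Flux at the orbit: S = 1366/(11.3)² = 10.70 W m^-2.
Top-of-atmosphere balance: σT_e⁴ = S(1−α)/4 = 1.043 W m^-2 → T_e = 65.49 K.
The net upward flux σT_e⁴ is constant between every pair of levels, so T_k⁴ = (N+1−k)T_e⁴.
T_2 = (1)^(1/4)·65.49 = 65.49 K.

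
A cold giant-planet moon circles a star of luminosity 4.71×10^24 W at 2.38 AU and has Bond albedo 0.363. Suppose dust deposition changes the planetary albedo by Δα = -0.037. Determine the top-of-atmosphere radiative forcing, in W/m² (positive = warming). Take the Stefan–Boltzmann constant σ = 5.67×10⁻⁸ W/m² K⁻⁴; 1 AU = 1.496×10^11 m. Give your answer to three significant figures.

Orbital distance: d = 2.38 AU = 3.560×10^11 m.
Flux at the orbit: S = L/(4πd²) = 4.71×10^24/(4π·(3.56×10^11)²) = 2.957 W/m².
ΔF = −(S/4)Δα = −(2.957/4)×(-0.037) = 0.02735 W/m².

0.0273 W/m²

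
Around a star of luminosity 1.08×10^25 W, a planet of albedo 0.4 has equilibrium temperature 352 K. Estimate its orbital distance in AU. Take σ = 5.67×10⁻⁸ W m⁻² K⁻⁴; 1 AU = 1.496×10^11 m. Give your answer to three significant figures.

0.0813 AU

The flux needed for this T is 4σT⁴/(1−0.4) = 5803 W m⁻².
S = L/(4πd²) → d = √(L/4πS) = √(1.08×10^25/(4π·5803)) = 1.217×10^10 m = 0.08135 AU.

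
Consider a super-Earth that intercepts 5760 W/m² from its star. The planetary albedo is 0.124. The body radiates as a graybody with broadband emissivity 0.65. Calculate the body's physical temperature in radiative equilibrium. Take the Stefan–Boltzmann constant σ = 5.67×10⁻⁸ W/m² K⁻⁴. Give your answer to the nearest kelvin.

430 K

Averaging over the sphere, the absorbed flux is S(1−α)/4 = 1261 W/m².
Equating to εσT⁴ with ε = 0.65: T = (1261/0.65σ)^(1/4) = 430.1 K.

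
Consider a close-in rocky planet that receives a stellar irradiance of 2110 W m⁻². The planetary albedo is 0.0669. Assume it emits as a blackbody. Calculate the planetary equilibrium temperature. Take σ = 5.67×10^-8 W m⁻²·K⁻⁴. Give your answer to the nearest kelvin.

The planet absorbs (1−α)S over its disc πR² and re-emits over 4πR², so the mean absorbed flux is (1−0.0669)·2110/4 = 492.2 W m⁻².
Balancing against σT⁴: T = (492.2/5.67×10⁻⁸)^(1/4) = 305.2 K.

305 kelvin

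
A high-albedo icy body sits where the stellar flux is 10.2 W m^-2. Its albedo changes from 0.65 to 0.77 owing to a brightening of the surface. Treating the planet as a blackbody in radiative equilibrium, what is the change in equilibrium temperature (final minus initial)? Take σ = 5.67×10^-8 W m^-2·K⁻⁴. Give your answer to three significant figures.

-6.28 kelvin

Initial: T₁ = [S(1−0.65)/(4σ)]^(1/4) = 62.99 K.
Final:   T₂ = [S(1−0.77)/(4σ)]^(1/4) = 56.71 K.
Change: 56.71 − 62.99 = -6.276 K.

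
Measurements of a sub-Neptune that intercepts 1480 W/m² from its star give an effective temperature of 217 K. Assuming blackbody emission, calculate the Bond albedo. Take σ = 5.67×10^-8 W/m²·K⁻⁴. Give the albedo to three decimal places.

From σT⁴ = S(1−α)/4 we invert for α: 1−α = 4σT⁴/S.
4σT⁴ = 4·5.67×10⁻⁸·(217)⁴ = 502.9 W/m².
1−α = 502.9/1480 = 0.3398, so α = 0.6602.

0.660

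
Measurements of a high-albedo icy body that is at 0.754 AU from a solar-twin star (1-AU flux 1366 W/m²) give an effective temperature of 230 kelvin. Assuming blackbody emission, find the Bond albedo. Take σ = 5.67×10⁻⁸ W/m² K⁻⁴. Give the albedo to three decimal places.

0.736

Irradiance scales as 1/d², so S = 1366 W/m² × (1/0.754)² = 2403 W/m².
From σT⁴ = S(1−α)/4 we invert for α: 1−α = 4σT⁴/S.
4σT⁴ = 4·5.67×10⁻⁸·(230)⁴ = 634.7 W/m².
Hence α = 1 − 634.7/2403 = 0.7359.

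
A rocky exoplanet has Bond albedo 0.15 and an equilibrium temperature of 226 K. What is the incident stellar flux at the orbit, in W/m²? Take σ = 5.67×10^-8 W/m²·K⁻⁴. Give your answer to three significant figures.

Invert the energy balance for S: S = 4σT⁴/(1−α).
σT⁴ = 5.67×10⁻⁸·(226)⁴ = 147.9 W/m².
S = 4·147.9/0.85 = 696.1 W/m².

696 W/m²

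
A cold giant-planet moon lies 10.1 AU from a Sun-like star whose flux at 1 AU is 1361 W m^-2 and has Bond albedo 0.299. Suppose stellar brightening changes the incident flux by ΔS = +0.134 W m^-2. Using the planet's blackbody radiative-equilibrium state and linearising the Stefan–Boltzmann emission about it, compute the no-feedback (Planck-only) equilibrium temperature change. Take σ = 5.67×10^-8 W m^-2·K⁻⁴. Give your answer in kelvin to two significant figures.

0.20 kelvin

Irradiance scales as 1/d², so S = 1361 W m^-2 × (1/10.1)² = 13.34 W m^-2.
Unperturbed T_e = [13.34·(1−0.299)/(4σ)]^¼ = 80.14 K.
TOA radiative forcing: ΔF = (1−α)ΔS/4 = 0.701·(+0.134)/4 = 0.02348 W m^-2.
Linearising σT⁴ gives d(σT⁴)/dT = 4σT_e³ = 0.1167 W m^-2 per K.
So ΔT₀ = 0.02348/0.1167 = 0.201 K.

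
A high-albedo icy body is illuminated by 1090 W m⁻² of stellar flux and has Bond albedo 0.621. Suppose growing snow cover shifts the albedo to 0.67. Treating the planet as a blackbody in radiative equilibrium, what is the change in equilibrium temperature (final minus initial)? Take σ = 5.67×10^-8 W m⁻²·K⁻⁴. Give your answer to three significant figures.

Before: T₁ = [1090·0.379/(4σ)]^(1/4) = 206.6 K.
Final:   T₂ = [S(1−0.67)/(4σ)]^(1/4) = 199.6 K.
Change: 199.6 − 206.6 = -7.028 K.

-7.03 kelvin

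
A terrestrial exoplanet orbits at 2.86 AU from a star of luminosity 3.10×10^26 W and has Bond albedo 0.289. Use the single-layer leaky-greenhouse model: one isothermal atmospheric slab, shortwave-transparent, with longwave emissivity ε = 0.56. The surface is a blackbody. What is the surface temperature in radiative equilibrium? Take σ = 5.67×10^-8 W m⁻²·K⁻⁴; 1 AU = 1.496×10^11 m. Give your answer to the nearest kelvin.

156 K

d = 2.86 × 1.496×10^11 m = 4.279×10^11 m.
Spreading L over a sphere of radius d: S = 3.10×10^26/(4π·4.28×10^11²) = 134.8 W m⁻².
At the top of the atmosphere, σT_e⁴ = S(1−α)/4 = 23.95 W m⁻², giving T_e = 143.4 K.
For a single slab of emissivity ε, T_s⁴ = 2T_e⁴/(2−ε); thus T_s = 143.4·(1.389)^(1/4) = 155.6 K.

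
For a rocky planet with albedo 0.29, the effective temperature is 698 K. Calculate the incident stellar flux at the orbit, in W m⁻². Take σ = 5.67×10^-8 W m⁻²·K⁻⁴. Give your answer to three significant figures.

Invert the energy balance for S: S = 4σT⁴/(1−α).
σT⁴ = 5.67×10⁻⁸·(698)⁴ = 13460 W m⁻².
So S = 4×13460/(1−0.29) = 75820 W m⁻².

75800 W m⁻²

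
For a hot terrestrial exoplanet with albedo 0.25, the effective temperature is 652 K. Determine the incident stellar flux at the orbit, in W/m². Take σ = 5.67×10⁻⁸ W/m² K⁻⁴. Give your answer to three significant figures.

54600 W/m²

From S(1−α)/4 = σT⁴: S = 4σT⁴/(1−α).
The emitted flux is σT⁴ = 10250 W/m².
S = 4·10250/0.75 = 54650 W/m².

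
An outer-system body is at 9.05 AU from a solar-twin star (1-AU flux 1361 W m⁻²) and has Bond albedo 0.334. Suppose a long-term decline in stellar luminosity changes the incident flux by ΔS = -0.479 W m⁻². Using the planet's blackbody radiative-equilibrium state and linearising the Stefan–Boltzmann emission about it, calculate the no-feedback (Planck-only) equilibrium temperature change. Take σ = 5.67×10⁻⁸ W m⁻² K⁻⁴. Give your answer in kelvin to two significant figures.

-0.60 K

Flux at the orbit: S = 1361/(9.05)² = 16.62 W m⁻².
Unperturbed T_e = [16.62·(1−0.334)/(4σ)]^¼ = 83.58 K.
TOA radiative forcing: ΔF = (1−α)ΔS/4 = 0.666·(-0.479)/4 = -0.07975 W m⁻².
The Planck feedback parameter is 4σT_e³ = 0.1324 W m⁻²/K.
So ΔT₀ = -0.07975/0.1324 = -0.602 K.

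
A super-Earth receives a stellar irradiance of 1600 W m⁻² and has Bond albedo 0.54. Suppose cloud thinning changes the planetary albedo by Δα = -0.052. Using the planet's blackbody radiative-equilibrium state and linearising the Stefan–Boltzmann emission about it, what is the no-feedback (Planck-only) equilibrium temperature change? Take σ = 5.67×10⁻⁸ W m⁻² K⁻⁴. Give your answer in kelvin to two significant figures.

Unperturbed T_e = [1600·(1−0.54)/(4σ)]^¼ = 238.7 K.
The change in absorbed flux is Δ[S(1−α)/4] = −SΔα/4 = 20.80 W m⁻².
Linearising σT⁴ gives d(σT⁴)/dT = 4σT_e³ = 3.084 W m⁻² per K.
ΔT₀ = ΔF/λ_P = 20.80/3.084 = 6.75 K.

6.7 K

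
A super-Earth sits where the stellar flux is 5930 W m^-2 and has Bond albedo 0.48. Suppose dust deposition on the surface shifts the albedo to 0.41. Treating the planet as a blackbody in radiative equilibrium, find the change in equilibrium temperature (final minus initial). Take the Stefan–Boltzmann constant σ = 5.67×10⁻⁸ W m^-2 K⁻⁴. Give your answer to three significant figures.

11.0 kelvin

Initial: T₁ = [S(1−0.48)/(4σ)]^(1/4) = 341.5 K.
Final:   T₂ = [S(1−0.41)/(4σ)]^(1/4) = 352.4 K.
Change: 352.4 − 341.5 = 10.95 K.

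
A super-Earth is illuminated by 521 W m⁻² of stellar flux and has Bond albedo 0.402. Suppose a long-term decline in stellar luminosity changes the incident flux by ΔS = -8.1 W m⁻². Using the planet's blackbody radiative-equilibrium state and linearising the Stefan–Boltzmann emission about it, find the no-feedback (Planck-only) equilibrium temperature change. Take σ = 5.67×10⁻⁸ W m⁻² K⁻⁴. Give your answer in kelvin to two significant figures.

-0.75 K

Unperturbed T_e = [521.0·(1−0.402)/(4σ)]^¼ = 192.5 K.
Only a fraction (1−α) is absorbed and it's spread over 4πR², so ΔF = (1−α)ΔS/4 = -1.211 W m⁻².
The Planck feedback parameter is 4σT_e³ = 1.618 W m⁻²/K.
Hence the no-feedback warming is ΔF/(4σT_e³) = -0.748 K.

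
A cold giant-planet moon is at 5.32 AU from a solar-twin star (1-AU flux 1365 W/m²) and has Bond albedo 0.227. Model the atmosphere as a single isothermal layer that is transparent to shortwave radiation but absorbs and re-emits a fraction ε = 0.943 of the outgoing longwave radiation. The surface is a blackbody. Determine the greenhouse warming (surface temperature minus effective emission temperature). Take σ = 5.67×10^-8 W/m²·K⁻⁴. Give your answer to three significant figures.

19.6 kelvin

By the inverse-square law, S = 1365/5.32² = 48.23 W/m².
The planet radiates to space at T_e = [S(1−α)/(4σ)]^(1/4) = 113.2 K.
The surface balance (absorbed SW + ε·downward IR = σT_s⁴) with T_a⁴ = T_s⁴/2 reduces to T_s = T_e·[2/(2−ε)]^¼ = 132.8 K.
Greenhouse warming: T_s − T_e = 19.57 K.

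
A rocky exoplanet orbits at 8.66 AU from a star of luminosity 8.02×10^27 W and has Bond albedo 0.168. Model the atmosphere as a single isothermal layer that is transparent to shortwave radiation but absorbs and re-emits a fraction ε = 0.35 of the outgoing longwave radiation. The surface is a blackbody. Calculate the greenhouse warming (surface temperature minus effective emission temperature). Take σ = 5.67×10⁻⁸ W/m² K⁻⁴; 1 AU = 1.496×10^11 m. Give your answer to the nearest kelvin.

Orbital distance: d = 8.66 AU = 1.296×10^12 m.
Spreading L over a sphere of radius d: S = 8.02×10^27/(4π·1.30×10^12²) = 380.2 W/m².
At the top of the atmosphere, σT_e⁴ = S(1−α)/4 = 79.09 W/m², giving T_e = 193.3 K.
The surface balance (absorbed SW + ε·downward IR = σT_s⁴) with T_a⁴ = T_s⁴/2 reduces to T_s = T_e·[2/(2−ε)]^¼ = 202.8 K.
T_s − T_e = 202.8 − 193.3 = 9.521 K.

10 K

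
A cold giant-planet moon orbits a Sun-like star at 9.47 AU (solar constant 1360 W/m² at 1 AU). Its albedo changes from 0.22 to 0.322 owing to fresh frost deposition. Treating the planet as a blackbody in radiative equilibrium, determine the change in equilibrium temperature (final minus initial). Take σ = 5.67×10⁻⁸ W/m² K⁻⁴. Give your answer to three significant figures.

-2.93 kelvin

Irradiance scales as 1/d², so S = 1360 W/m² × (1/9.47)² = 15.16 W/m².
With α = 0.22, T₁ = 84.98 K.
With α = 0.322, T₂ = 82.06 K.
Change: 82.06 − 84.98 = -2.926 K.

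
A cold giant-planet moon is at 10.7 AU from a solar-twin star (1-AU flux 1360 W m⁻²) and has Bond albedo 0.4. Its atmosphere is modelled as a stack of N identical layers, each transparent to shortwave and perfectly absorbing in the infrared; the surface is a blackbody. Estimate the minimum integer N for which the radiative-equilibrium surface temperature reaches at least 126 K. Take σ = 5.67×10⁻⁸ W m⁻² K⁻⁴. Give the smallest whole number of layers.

Irradiance scales as 1/d², so S = 1360 W m⁻² × (1/10.7)² = 11.88 W m⁻².
Top-of-atmosphere balance: σT_e⁴ = S(1−α)/4 = 1.782 W m⁻² → T_e = 74.87 K.
Need (N+1)T_e⁴ ≥ T_s⁴, i.e. N+1 ≥ (126/74.87)⁴ = 8.021.
Rounding up, N = 8.

8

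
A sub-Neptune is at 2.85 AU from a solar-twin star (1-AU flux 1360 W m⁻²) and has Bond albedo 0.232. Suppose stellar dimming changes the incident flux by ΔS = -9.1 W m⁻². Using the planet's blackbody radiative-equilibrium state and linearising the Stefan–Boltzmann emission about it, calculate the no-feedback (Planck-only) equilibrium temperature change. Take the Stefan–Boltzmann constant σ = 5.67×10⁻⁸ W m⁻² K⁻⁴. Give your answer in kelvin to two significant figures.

By the inverse-square law, S = 1360/2.85² = 167.4 W m⁻².
Unperturbed T_e = [167.4·(1−0.232)/(4σ)]^¼ = 154.3 K.
Only a fraction (1−α) is absorbed and it's spread over 4πR², so ΔF = (1−α)ΔS/4 = -1.747 W m⁻².
Linearising σT⁴ gives d(σT⁴)/dT = 4σT_e³ = 0.8333 W m⁻² per K.
So ΔT₀ = -1.747/0.8333 = -2.10 K.

-2.1 K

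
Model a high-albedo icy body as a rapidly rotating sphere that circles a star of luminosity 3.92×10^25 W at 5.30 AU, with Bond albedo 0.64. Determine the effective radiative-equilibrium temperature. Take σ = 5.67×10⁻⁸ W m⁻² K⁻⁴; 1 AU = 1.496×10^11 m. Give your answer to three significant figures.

53.0 K

Orbital distance: d = 5.30 AU = 7.929×10^11 m.
Spreading L over a sphere of radius d: S = 3.92×10^25/(4π·7.93×10^11²) = 4.962 W m⁻².
The planet absorbs (1−α)S over its disc πR² and re-emits over 4πR², so the mean absorbed flux is (1−0.64)·4.962/4 = 0.4466 W m⁻².
Balancing against σT⁴: T = (0.4466/5.67×10⁻⁸)^(1/4) = 52.98 K.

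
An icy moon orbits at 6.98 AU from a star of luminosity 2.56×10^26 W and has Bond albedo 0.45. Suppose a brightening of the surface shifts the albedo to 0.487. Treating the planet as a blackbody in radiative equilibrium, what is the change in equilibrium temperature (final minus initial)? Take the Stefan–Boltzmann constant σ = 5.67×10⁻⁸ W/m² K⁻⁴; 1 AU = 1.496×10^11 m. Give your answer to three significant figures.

-1.42 kelvin

d = 6.98 × 1.496×10^11 m = 1.044×10^12 m.
S = L/(4πd²) = 18.68 W/m².
With α = 0.45, T₁ = 82.04 K.
Final:   T₂ = [S(1−0.487)/(4σ)]^(1/4) = 80.63 K.
Change: 80.63 − 82.04 = -1.416 K.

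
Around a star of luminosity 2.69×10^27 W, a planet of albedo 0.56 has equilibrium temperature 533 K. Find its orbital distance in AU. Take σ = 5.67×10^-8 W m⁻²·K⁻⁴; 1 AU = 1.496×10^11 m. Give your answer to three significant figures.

0.480 AU

Energy balance gives S = 4σT⁴/(1−α) = 41600 W m⁻².
From L = 4πd²S, d = √(2.69×10^27/(4π·41600)) = 7.173×10^10 m = 0.4795 AU.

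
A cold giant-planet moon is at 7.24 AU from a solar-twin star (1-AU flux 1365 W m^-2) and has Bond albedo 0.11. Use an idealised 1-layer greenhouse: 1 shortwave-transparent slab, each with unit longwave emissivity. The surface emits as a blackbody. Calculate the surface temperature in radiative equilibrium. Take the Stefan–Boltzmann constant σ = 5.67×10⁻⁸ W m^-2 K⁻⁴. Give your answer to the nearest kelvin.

120 K

By the inverse-square law, S = 1365/7.24² = 26.04 W m^-2.
OLR = S(1−α)/4 = 5.794 W m^-2; the top layer radiates at T_e = 100.5 K.
With N = 1 opaque layers, T_s = (N+1)^(1/4)·T_e = 2^(1/4)·100.5 = 119.6 K.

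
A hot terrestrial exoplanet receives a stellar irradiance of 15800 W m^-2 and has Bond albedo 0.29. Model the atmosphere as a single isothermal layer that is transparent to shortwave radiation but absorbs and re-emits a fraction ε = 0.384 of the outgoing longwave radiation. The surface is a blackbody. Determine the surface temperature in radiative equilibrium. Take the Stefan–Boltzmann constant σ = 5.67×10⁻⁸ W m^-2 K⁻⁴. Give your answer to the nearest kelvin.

At the top of the atmosphere, σT_e⁴ = S(1−α)/4 = 2804 W m^-2, giving T_e = 471.6 K.
Surface balance with a leaky layer gives σT_s⁴ = σT_e⁴·2/(2−ε), so T_s = T_e·[2/(2−0.384)]^(1/4) = 497.4 K.

497 kelvin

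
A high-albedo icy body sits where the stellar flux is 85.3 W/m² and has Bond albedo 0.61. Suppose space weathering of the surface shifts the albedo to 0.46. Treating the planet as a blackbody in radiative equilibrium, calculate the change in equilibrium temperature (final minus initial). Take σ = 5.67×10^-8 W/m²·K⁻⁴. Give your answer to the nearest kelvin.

9 K

With α = 0.61, T₁ = 110.1 K.
After:  T₂ = [85.30·0.54/(4σ)]^(1/4) = 119.4 K.
Change: 119.4 − 110.1 = 9.328 K.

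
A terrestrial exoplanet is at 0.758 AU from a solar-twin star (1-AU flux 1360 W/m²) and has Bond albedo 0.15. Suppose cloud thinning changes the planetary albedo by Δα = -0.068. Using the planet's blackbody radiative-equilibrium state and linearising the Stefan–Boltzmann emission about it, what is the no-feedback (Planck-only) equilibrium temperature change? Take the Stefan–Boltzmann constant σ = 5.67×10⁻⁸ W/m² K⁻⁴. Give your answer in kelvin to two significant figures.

Irradiance scales as 1/d², so S = 1360 W/m² × (1/0.758)² = 2367 W/m².
Unperturbed T_e = [2367·(1−0.15)/(4σ)]^¼ = 306.9 K.
The change in absorbed flux is Δ[S(1−α)/4] = −SΔα/4 = 40.24 W/m².
Planck response: λ_P = 4σT_e³ = 4·5.67×10⁻⁸·(306.9)³ = 6.556 W/m²/K.
ΔT₀ = ΔF/λ_P = 40.24/6.556 = 6.14 K.

6.1 K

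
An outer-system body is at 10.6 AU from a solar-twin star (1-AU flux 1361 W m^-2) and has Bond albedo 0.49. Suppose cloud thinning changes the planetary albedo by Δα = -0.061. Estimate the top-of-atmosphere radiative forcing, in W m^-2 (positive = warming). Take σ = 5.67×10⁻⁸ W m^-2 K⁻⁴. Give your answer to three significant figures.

Flux at the orbit: S = 1361/(10.6)² = 12.11 W m^-2.
The change in absorbed flux is Δ[S(1−α)/4] = −SΔα/4 = 0.1847 W m^-2.

0.185 W m^-2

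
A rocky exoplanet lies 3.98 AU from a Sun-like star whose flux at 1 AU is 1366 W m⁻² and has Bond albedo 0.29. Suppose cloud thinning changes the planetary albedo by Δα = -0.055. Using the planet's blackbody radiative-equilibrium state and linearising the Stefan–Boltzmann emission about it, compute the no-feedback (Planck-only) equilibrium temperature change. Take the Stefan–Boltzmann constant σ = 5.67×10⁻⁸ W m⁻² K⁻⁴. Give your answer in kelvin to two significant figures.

Irradiance scales as 1/d², so S = 1366 W m⁻² × (1/3.98)² = 86.24 W m⁻².
The baseline emission temperature is T_e = 128.2 K.
TOA radiative forcing: ΔF = −S·Δα/4 = −86.24·(-0.055)/4 = 1.186 W m⁻².
Linearising σT⁴ gives d(σT⁴)/dT = 4σT_e³ = 0.4777 W m⁻² per K.
So ΔT₀ = 1.186/0.4777 = 2.48 K.

2.5 kelvin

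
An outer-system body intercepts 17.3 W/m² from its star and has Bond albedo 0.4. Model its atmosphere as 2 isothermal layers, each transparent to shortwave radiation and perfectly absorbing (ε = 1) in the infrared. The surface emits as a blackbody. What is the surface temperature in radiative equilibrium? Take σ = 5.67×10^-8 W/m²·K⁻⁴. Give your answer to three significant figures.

OLR = S(1−α)/4 = 2.595 W/m²; the top layer radiates at T_e = 82.25 K.
Layer-by-layer balance gives σT_s⁴ = (N+1)σT_e⁴, so T_s = 3^¼·82.25 = 108.2 K.

108 K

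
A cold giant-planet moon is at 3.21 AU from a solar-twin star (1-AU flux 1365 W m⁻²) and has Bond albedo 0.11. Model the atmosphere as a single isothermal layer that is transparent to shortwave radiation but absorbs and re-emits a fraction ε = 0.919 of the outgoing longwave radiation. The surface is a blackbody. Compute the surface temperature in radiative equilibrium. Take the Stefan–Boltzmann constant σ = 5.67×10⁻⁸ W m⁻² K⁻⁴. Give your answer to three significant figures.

By the inverse-square law, S = 1365/3.21² = 132.5 W m⁻².
The planet radiates to space at T_e = [S(1−α)/(4σ)]^(1/4) = 151.0 K.
For a single slab of emissivity ε, T_s⁴ = 2T_e⁴/(2−ε); thus T_s = 151.0·(1.85)^(1/4) = 176.1 K.

176 K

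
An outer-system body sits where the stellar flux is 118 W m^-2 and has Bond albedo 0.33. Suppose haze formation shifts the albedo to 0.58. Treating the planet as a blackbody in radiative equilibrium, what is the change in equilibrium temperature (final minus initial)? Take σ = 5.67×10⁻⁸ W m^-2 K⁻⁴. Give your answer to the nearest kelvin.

With α = 0.33, T₁ = 136.6 K.
Final:   T₂ = [S(1−0.58)/(4σ)]^(1/4) = 121.6 K.
ΔT = T₂ − T₁ = -15.06 K.

-15 K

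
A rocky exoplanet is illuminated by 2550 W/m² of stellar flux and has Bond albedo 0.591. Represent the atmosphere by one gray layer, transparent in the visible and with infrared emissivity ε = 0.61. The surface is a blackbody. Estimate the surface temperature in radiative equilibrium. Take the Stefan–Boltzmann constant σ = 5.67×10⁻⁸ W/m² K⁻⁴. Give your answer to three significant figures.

Effective emission temperature (TOA balance): σT_e⁴ = S(1−α)/4 = 260.7 W/m² → T_e = 260.4 K.
Surface balance with a leaky layer gives σT_s⁴ = σT_e⁴·2/(2−ε), so T_s = T_e·[2/(2−0.61)]^(1/4) = 285.2 K.

285 kelvin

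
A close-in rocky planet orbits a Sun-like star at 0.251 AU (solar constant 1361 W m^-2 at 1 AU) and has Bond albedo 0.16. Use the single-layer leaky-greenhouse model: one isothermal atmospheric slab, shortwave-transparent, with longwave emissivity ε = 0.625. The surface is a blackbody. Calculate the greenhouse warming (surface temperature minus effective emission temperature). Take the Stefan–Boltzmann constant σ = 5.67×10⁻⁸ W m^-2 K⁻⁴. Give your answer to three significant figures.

Irradiance scales as 1/d², so S = 1361 W m^-2 × (1/0.251)² = 21600 W m^-2.
At the top of the atmosphere, σT_e⁴ = S(1−α)/4 = 4537 W m^-2, giving T_e = 531.8 K.
The surface balance (absorbed SW + ε·downward IR = σT_s⁴) with T_a⁴ = T_s⁴/2 reduces to T_s = T_e·[2/(2−ε)]^¼ = 584.1 K.
Greenhouse warming: T_s − T_e = 52.23 K.

52.2 kelvin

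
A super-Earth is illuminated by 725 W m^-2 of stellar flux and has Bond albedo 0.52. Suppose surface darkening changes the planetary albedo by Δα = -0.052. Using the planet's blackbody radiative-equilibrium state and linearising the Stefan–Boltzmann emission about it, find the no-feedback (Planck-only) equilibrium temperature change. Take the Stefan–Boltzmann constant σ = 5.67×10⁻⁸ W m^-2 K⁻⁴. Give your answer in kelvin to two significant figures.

Reference equilibrium: T_e = [S(1−α)/(4σ)]^(1/4) = 197.9 K.
ΔF = −(S/4)Δα = −(725.0/4)×(-0.052) = 9.425 W m^-2.
The Planck feedback parameter is 4σT_e³ = 1.758 W m^-2/K.
Hence the no-feedback warming is ΔF/(4σT_e³) = 5.36 K.

5.4 K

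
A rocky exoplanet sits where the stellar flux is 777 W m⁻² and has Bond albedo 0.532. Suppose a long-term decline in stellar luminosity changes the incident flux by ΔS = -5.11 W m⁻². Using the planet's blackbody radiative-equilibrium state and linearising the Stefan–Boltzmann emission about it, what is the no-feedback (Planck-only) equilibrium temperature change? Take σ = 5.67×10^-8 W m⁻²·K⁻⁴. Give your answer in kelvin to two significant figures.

-0.33 K

The baseline emission temperature is T_e = 200.1 K.
TOA radiative forcing: ΔF = (1−α)ΔS/4 = 0.468·(-5.11)/4 = -0.5979 W m⁻².
Linearising σT⁴ gives d(σT⁴)/dT = 4σT_e³ = 1.817 W m⁻² per K.
So ΔT₀ = -0.5979/1.817 = -0.329 K.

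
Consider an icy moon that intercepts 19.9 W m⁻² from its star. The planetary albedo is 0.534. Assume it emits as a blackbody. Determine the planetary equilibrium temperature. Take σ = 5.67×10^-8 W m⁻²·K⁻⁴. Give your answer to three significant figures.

80.0 K

The planet absorbs (1−α)S over its disc πR² and re-emits over 4πR², so the mean absorbed flux is (1−0.534)·19.90/4 = 2.318 W m⁻².
Set σT⁴ = 2.318 → T = (2.318/σ)^(1/4) = 79.96 K.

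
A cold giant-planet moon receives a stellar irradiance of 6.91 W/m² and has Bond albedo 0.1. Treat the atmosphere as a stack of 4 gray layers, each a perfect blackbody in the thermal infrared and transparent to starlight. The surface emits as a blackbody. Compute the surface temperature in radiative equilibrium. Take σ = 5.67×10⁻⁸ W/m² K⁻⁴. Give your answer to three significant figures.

OLR = S(1−α)/4 = 1.555 W/m²; the top layer radiates at T_e = 72.36 K.
For an N-layer opaque stack, T_s⁴ = (N+1)T_e⁴, hence T_s = (5)^(1/4)×72.36 K = 108.2 K.

108 K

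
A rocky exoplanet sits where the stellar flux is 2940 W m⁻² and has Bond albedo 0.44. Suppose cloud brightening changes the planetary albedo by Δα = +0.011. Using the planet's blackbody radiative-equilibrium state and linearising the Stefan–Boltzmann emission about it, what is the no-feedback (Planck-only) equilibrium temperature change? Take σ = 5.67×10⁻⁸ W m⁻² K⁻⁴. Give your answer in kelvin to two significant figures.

Reference equilibrium: T_e = [S(1−α)/(4σ)]^(1/4) = 291.9 K.
ΔF = −(S/4)Δα = −(2940/4)×(+0.011) = -8.085 W m⁻².
The Planck feedback parameter is 4σT_e³ = 5.640 W m⁻²/K.
ΔT₀ = ΔF/λ_P = -8.085/5.640 = -1.43 K.

-1.4 kelvin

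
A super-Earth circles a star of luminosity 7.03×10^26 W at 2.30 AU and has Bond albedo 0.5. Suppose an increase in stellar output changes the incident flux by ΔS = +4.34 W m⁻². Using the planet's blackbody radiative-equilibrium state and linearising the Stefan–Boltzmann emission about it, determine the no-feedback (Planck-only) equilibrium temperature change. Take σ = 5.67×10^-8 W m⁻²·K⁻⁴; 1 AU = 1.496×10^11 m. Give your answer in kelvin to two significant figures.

Orbital distance: d = 2.30 AU = 3.441×10^11 m.
Flux at the orbit: S = L/(4πd²) = 7.03×10^26/(4π·(3.44×10^11)²) = 472.5 W m⁻².
Unperturbed T_e = [472.5·(1−0.5)/(4σ)]^¼ = 179.7 K.
Only a fraction (1−α) is absorbed and it's spread over 4πR², so ΔF = (1−α)ΔS/4 = 0.5425 W m⁻².
Linearising σT⁴ gives d(σT⁴)/dT = 4σT_e³ = 1.315 W m⁻² per K.
Hence the no-feedback warming is ΔF/(4σT_e³) = 0.413 K.

0.41 K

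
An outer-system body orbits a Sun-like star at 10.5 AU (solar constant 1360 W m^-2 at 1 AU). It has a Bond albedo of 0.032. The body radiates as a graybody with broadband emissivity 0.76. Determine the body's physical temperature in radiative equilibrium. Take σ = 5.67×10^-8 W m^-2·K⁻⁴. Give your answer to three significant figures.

91.2 K

Irradiance scales as 1/d², so S = 1360 W m^-2 × (1/10.5)² = 12.34 W m^-2.
Absorbed flux (global mean): S(1−α)/4 = 12.34·0.968/4 = 2.985 W m^-2.
Radiative balance εσT⁴ = 2.985 gives T = [2.985/(0.76·σ)]^(1/4) = 91.23 K.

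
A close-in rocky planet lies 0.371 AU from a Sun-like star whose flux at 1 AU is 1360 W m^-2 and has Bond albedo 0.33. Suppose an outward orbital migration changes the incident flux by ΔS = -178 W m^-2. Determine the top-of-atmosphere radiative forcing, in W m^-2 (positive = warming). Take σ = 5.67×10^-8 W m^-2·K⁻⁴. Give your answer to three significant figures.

Flux at the orbit: S = 1360/(0.371)² = 9881 W m^-2.
Only a fraction (1−α) is absorbed and it's spread over 4πR², so ΔF = (1−α)ΔS/4 = -29.81 W m^-2.

-29.8 W m^-2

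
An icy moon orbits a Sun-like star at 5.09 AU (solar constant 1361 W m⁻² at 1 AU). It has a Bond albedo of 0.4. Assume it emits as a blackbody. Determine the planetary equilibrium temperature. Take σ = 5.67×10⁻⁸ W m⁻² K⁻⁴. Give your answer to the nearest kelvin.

By the inverse-square law, S = 1361/5.09² = 52.53 W m⁻².
The planet absorbs (1−α)S over its disc πR² and re-emits over 4πR², so the mean absorbed flux is (1−0.4)·52.53/4 = 7.880 W m⁻².
Balancing against σT⁴: T = (7.880/5.67×10⁻⁸)^(1/4) = 108.6 K.

109 K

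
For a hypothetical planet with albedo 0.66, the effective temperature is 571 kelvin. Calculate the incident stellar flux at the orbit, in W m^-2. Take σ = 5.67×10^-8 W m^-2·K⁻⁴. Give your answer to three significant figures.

70900 W m^-2

From S(1−α)/4 = σT⁴: S = 4σT⁴/(1−α).
The emitted flux is σT⁴ = 6027 W m^-2.
S = 4·6027/0.34 = 70910 W m^-2.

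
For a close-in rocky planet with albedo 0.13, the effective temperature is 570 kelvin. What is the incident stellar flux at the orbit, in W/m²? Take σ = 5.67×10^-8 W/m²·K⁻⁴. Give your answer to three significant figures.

From S(1−α)/4 = σT⁴: S = 4σT⁴/(1−α).
σT⁴ = 5.67×10⁻⁸·(570)⁴ = 5985 W/m².
S = 4·5985/0.87 = 27520 W/m².

27500 W/m²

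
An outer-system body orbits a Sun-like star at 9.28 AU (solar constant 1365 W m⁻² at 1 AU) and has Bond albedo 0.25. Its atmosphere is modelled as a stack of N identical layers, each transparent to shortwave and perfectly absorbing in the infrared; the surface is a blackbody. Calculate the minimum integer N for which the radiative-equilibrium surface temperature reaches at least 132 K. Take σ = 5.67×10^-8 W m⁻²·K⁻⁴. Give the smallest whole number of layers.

Flux at the orbit: S = 1365/(9.28)² = 15.85 W m⁻².
The effective emission temperature is T_e = [S(1−α)/(4σ)]^¼ = 85.09 K.
Since T_s⁴ = (N+1)T_e⁴, we need N ≥ (T_s/T_e)⁴ − 1 = 4.792.
Rounding up, N = 5.

5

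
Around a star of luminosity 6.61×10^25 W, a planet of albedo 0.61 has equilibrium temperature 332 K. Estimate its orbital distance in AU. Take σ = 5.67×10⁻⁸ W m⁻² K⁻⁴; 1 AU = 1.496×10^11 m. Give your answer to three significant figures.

0.182 AU

Required flux: S = 4σT⁴/(1−α) = 7065 W m⁻².
S = L/(4πd²) → d = √(L/4πS) = √(6.61×10^25/(4π·7065)) = 2.729×10^10 m = 0.1824 AU.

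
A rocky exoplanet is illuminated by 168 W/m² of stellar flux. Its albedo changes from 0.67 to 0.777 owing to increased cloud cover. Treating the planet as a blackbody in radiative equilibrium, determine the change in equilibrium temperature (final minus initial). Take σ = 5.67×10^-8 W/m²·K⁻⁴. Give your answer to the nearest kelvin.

-12 K

With α = 0.67, T₁ = 125.0 K.
Final:   T₂ = [S(1−0.777)/(4σ)]^(1/4) = 113.4 K.
ΔT = T₂ − T₁ = -11.67 K.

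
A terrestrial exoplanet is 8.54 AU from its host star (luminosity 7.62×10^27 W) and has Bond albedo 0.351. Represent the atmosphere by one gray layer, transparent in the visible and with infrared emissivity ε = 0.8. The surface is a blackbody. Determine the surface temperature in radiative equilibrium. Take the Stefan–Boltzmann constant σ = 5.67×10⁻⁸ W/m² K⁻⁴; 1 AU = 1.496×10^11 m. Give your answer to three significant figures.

205 K

d = 8.54 × 1.496×10^11 m = 1.278×10^12 m.
Spreading L over a sphere of radius d: S = 7.62×10^27/(4π·1.28×10^12²) = 371.5 W/m².
Effective emission temperature (TOA balance): σT_e⁴ = S(1−α)/4 = 60.28 W/m² → T_e = 180.6 K.
The surface balance (absorbed SW + ε·downward IR = σT_s⁴) with T_a⁴ = T_s⁴/2 reduces to T_s = T_e·[2/(2−ε)]^¼ = 205.2 K.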